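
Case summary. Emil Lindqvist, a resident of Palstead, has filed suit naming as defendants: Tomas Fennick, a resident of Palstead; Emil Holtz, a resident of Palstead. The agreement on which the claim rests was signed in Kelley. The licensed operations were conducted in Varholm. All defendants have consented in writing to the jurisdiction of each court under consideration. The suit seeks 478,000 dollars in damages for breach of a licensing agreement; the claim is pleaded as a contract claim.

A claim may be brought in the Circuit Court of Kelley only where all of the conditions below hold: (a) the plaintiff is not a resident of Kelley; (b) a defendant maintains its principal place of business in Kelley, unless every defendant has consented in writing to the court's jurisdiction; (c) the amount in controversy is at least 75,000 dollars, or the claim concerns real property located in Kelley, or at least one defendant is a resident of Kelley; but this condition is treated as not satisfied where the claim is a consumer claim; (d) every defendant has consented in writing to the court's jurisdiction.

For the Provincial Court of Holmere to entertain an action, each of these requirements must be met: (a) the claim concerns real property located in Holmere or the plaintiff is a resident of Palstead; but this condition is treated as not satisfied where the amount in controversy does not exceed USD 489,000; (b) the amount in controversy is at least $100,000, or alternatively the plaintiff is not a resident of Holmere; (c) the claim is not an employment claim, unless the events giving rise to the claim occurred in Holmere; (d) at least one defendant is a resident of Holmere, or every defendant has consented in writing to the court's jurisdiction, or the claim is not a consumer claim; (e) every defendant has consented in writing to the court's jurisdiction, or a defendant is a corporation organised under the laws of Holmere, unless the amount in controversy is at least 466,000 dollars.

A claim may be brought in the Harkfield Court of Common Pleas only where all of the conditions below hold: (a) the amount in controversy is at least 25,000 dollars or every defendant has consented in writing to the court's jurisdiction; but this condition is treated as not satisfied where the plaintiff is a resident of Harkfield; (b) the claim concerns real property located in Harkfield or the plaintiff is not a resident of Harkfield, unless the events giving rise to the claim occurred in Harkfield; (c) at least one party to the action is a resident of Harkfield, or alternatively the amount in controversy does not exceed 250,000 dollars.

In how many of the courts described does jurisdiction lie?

1

The Circuit Court of Kelley:
  (a) The plaintiff resides in Palstead, which is not Kelley. Condition met.
  (b) No defendant is a corporation. But every defendant has filed written consent, and the 'unless' clause therefore excuses the requirement. Satisfied.
  (c) The amount in controversy is USD 478,000, which meets the USD 75,000 floor — that alternative is enough. And the carve-out is inapplicable — the claim is a contract claim, not a consumer claim. Condition met.
  (d) Every defendant has filed written consent. Condition met.
  → The court has jurisdiction.
The Provincial Court of Holmere:
  (a) The plaintiff resides in Palstead, so one alternative holds. But the carve-out bites: the amount in controversy is USD 478,000, within the 489,000 dollars ceiling. Fails.
  (b) The amount in controversy is 478,000 dollars, which meets the 100,000 dollars floor, so this disjunct is met. Condition met.
  (c) The claim is a contract claim, not an employment claim. Met.
  (d) Every defendant has filed written consent, so one alternative holds. Condition met.
  (e) Every defendant has filed written consent, so one alternative holds. Satisfied.
  → Not every requirement is met — no jurisdiction.
The Harkfield Court of Common Pleas:
  (a) The amount in controversy is 478,000 dollars, which meets the 25,000 dollars floor, so one alternative holds. The exception is not triggered, since the plaintiff resides in Palstead, not Harkfield. Condition met.
  (b) The plaintiff resides in Palstead, which is not Harkfield, which satisfies one of the alternatives. Condition met.
  (c) No party resides in Harkfield; the amount in controversy is USD 478,000, above the USD 250,000 ceiling — every alternative fails. Not satisfied.
  → No jurisdiction.
Courts with jurisdiction: the Circuit Court of Kelley — 1 in total.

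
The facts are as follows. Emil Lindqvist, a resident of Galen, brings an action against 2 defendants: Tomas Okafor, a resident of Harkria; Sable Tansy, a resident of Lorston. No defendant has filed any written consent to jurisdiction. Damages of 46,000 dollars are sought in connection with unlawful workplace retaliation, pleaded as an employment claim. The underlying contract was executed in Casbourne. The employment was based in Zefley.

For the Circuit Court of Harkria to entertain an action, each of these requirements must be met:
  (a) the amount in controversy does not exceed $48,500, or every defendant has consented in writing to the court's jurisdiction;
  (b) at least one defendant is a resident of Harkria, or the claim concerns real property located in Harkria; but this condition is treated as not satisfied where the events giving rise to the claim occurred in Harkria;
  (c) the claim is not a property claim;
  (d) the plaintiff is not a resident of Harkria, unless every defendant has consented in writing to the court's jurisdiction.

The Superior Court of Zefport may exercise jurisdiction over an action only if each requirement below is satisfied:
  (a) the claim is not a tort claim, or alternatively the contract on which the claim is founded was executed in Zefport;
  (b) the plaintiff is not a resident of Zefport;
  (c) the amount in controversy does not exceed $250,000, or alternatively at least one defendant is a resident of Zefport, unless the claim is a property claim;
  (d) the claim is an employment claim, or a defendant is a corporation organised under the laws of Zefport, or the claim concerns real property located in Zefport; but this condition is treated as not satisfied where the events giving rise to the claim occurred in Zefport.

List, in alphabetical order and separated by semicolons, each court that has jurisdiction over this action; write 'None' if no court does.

The Circuit Court of Harkria:
  (a) The amount in controversy is $46,000, within the $48,500 ceiling, which satisfies one of the alternatives. Condition met.
  (b) Tomas Okafor resides in Harkria — that alternative is enough. The exception is not triggered, since the operative events occurred in Zefley, not Harkria. Satisfied.
  (c) The claim is an employment claim, not a property claim. Met.
  (d) The plaintiff resides in Galen, which is not Harkria. Condition met.
  → All conditions met; jurisdiction exists.
The Superior Court of Zefport:
  (a) The claim is an employment claim, not a tort claim, so one alternative holds. Satisfied.
  (b) The plaintiff resides in Galen, which is not Zefport. Condition met.
  (c) The amount in controversy is 46,000 dollars, within the $250,000 ceiling, which satisfies one of the alternatives. Condition met.
  (d) The claim is an employment claim, which satisfies one of the alternatives. The carve-out does not apply: the operative events occurred in Zefley, not Zefport. Condition met.
  → The court has jurisdiction.

the Circuit Court of Harkria; the Superior Court of Zefport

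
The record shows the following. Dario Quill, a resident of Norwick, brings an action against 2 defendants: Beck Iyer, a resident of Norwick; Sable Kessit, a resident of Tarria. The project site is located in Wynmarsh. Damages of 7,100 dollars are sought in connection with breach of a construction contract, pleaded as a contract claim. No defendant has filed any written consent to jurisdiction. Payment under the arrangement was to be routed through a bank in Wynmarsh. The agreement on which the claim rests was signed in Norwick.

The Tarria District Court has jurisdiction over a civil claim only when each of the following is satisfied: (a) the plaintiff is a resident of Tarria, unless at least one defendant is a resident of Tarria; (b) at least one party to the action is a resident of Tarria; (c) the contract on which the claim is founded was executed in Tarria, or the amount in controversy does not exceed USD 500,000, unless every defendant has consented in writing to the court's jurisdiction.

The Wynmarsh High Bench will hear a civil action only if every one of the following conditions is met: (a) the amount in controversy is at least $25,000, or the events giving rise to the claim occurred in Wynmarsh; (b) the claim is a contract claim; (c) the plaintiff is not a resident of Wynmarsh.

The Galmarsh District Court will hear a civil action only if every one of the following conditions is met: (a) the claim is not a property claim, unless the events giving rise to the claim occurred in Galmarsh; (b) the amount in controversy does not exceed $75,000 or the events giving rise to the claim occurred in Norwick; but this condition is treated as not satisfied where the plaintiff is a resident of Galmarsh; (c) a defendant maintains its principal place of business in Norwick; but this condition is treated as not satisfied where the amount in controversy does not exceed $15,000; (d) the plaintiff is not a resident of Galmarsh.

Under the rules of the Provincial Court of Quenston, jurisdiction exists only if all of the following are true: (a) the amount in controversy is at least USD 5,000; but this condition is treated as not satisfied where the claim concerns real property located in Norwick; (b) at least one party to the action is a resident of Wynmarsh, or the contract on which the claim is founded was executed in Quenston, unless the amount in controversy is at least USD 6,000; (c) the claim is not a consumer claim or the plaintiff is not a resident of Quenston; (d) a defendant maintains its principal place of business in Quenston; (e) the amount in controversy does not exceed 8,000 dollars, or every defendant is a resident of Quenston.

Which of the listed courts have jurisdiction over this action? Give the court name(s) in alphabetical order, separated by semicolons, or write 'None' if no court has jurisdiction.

The Tarria District Court:
  (a) The plaintiff resides in Norwick, not Tarria. The proviso rescues it, though: Sable Kessit resides in Tarria. Condition met.
  (b) Sable Kessit resides in Tarria. Satisfied.
  (c) The amount in controversy is USD 7,100, within the 500,000 dollars ceiling, so this disjunct is met. Met.
  → All conditions met; jurisdiction exists.
The Wynmarsh High Bench:
  (a) The operative events occurred in Wynmarsh, so this disjunct is met. Condition met.
  (b) The claim is a contract claim. Met.
  (c) The plaintiff resides in Norwick, which is not Wynmarsh. Satisfied.
  → The court has jurisdiction.
The Galmarsh District Court:
  (a) The claim is a contract claim, not a property claim. Met.
  (b) The amount in controversy is USD 7,100, within the USD 75,000 ceiling — that alternative is enough. The exception is not triggered, since the plaintiff resides in Norwick, not Galmarsh. Satisfied.
  (c) No defendant is a corporation. Fails.
  (d) The plaintiff resides in Norwick, which is not Galmarsh. Met.
  → No jurisdiction.
The Provincial Court of Quenston:
  (a) The amount in controversy is 7,100 dollars, which meets the $5,000 floor. And the carve-out is inapplicable — the claim does not concern real property. Satisfied.
  (b) No party resides in Wynmarsh; the contract was executed in Norwick, not Quenston — every alternative fails. The proviso rescues it, though: the amount in controversy is USD 7,100, which meets the $6,000 floor. Condition met.
  (c) The claim is a contract claim, not a consumer claim — that alternative is enough. Condition met.
  (d) No defendant is a corporation. Fails.
  (e) The amount in controversy is $7,100, within the USD 8,000 ceiling, which satisfies one of the alternatives. Condition met.
  → The court lacks jurisdiction.

the Tarria District Court; the Wynmarsh High Bench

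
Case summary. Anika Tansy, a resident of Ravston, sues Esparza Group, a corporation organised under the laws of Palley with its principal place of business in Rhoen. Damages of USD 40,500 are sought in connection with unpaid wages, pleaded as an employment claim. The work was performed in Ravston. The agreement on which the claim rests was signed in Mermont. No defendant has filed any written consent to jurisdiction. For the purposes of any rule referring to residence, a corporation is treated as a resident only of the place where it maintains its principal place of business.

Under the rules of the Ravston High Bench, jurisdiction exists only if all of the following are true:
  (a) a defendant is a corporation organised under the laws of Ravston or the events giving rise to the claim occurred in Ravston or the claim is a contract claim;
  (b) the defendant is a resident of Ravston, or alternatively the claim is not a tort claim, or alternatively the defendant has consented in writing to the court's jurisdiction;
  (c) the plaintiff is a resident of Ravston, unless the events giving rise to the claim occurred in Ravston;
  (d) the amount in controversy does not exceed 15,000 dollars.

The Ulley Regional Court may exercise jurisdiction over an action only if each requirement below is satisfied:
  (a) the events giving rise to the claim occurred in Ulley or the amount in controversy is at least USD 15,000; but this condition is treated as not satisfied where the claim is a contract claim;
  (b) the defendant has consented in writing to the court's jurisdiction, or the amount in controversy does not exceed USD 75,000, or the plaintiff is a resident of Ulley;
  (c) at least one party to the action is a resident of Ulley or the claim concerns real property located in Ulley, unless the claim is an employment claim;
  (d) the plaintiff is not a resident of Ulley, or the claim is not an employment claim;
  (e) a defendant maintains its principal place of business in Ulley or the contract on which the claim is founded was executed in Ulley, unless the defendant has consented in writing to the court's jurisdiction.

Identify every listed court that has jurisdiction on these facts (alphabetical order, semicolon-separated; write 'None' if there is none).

The Ravston High Bench:
  (a) The operative events occurred in Ravston, so this disjunct is met. Satisfied.
  (b) The claim is an employment claim, not a tort claim, so this disjunct is met. Met.
  (c) The plaintiff resides in Ravston. Met.
  (d) The amount in controversy is 40,500 dollars, above the 15,000 dollars ceiling. Fails.
  → No jurisdiction.
The Ulley Regional Court:
  (a) The amount in controversy is 40,500 dollars, which meets the $15,000 floor, so one alternative holds. The exception is not triggered, since the claim is an employment claim, not a contract claim. Condition met.
  (b) The amount in controversy is USD 40,500, within the $75,000 ceiling, which satisfies one of the alternatives. Met.
  (c) No party resides in Ulley; the claim does not concern real property — every alternative fails. However, the claim is an employment claim, so the 'unless' proviso supplies this condition. Condition met.
  (d) The plaintiff resides in Ravston, which is not Ulley — that alternative is enough. Condition met.
  (e) The corporate defendant(s) have their principal place of business in Rhoen, not Ulley; the contract was executed in Mermont, not Ulley — every alternative fails. The proviso offers no rescue either, since no such written consent has been filed. Not satisfied.
  → The court lacks jurisdiction.

None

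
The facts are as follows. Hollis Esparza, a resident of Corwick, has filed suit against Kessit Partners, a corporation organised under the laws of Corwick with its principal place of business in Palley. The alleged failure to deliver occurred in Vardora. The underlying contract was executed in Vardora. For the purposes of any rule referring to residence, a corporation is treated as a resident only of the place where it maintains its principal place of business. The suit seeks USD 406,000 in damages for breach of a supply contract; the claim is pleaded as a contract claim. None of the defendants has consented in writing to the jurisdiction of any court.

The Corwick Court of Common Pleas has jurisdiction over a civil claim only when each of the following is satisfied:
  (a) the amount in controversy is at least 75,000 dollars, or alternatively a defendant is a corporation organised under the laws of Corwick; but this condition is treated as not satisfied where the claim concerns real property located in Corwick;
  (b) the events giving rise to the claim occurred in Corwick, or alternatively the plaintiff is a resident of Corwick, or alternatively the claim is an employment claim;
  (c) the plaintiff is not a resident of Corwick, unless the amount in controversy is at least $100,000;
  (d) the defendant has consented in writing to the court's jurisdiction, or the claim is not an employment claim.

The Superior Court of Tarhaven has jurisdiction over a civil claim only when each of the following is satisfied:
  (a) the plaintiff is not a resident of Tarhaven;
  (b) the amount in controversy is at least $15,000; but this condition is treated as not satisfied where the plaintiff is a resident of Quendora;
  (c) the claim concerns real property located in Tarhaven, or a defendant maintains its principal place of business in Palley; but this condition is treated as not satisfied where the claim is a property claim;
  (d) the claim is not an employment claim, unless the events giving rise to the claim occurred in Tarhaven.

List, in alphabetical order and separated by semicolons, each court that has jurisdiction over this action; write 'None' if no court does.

The Corwick Court of Common Pleas:
  (a) The amount in controversy is $406,000, which meets the $75,000 floor, which satisfies one of the alternatives. The carve-out does not apply: the claim does not concern real property. Condition met.
  (b) The plaintiff resides in Corwick, which satisfies one of the alternatives. Satisfied.
  (c) The plaintiff resides in Corwick. However, the amount in controversy is $406,000, which meets the USD 100,000 floor, so the 'unless' proviso supplies this condition. Satisfied.
  (d) The claim is a contract claim, not an employment claim, so one alternative holds. Met.
  → Every requirement is satisfied — jurisdiction.
The Superior Court of Tarhaven:
  (a) The plaintiff resides in Corwick, which is not Tarhaven. Condition met.
  (b) The amount in controversy is $406,000, which meets the 15,000 dollars floor. The exception is not triggered, since the plaintiff resides in Corwick, not Quendora. Satisfied.
  (c) Kessit Partners has its principal place of business in Palley, so one alternative holds. And the carve-out is inapplicable — the claim is a contract claim, not a property claim. Condition met.
  (d) The claim is a contract claim, not an employment claim. Met.
  → All conditions met; jurisdiction exists.

the Corwick Court of Common Pleas; the Superior Court of Tarhaven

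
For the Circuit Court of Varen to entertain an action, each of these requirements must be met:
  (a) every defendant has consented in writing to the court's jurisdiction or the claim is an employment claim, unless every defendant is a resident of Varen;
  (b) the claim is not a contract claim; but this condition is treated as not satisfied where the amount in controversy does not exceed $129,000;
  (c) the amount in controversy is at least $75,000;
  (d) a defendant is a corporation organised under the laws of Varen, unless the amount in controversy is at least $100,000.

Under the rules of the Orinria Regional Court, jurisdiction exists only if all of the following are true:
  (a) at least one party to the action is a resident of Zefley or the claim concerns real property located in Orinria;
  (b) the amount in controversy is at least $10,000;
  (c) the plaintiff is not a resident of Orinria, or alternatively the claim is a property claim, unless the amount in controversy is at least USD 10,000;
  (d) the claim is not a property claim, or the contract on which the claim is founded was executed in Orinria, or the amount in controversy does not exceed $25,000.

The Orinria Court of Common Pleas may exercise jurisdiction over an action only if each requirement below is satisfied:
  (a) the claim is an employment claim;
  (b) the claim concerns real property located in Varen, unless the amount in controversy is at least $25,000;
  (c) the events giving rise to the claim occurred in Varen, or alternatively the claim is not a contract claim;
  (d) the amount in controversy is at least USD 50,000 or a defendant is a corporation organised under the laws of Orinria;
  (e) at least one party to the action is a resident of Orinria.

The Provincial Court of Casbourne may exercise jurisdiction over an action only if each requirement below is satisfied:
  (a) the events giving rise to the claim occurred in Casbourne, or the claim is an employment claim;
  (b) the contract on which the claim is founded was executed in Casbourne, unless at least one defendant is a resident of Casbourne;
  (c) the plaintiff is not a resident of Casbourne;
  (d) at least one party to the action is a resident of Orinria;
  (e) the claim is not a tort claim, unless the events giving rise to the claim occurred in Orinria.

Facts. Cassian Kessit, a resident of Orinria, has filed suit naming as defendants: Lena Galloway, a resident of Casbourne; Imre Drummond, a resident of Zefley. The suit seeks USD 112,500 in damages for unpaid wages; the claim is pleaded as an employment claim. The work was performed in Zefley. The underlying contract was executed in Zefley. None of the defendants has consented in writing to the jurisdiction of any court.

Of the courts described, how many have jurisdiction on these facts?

3

The Circuit Court of Varen:
  (a) The claim is an employment claim — that alternative is enough. Condition met.
  (b) The claim is an employment claim, not a contract claim. However, the amount in controversy is 112,500 dollars, within the USD 129,000 ceiling, which falls within the stated exception and so defeats the condition. Condition not met.
  (c) The amount in controversy is $112,500, which meets the 75,000 dollars floor. Satisfied.
  (d) No defendant is a corporation. But the amount in controversy is USD 112,500, which meets the 100,000 dollars floor, and the 'unless' clause therefore excuses the requirement. Met.
  → The court lacks jurisdiction.
The Orinria Regional Court:
  (a) Imre Drummond resides in Zefley — that alternative is enough. Condition met.
  (b) The amount in controversy is 112,500 dollars, which meets the 10,000 dollars floor. Satisfied.
  (c) The plaintiff resides in Orinria; the claim is an employment claim, not a property claim — every alternative fails. But the amount in controversy is 112,500 dollars, which meets the 10,000 dollars floor, and the 'unless' clause therefore excuses the requirement. Met.
  (d) The claim is an employment claim, not a property claim, so one alternative holds. Met.
  → All conditions met; jurisdiction exists.
The Orinria Court of Common Pleas:
  (a) The claim is an employment claim. Met.
  (b) The claim does not concern real property. But the amount in controversy is $112,500, which meets the USD 25,000 floor, and the 'unless' clause therefore excuses the requirement. Met.
  (c) The claim is an employment claim, not a contract claim, so this disjunct is met. Met.
  (d) The amount in controversy is USD 112,500, which meets the USD 50,000 floor, which satisfies one of the alternatives. Met.
  (e) Cassian Kessit resides in Orinria. Met.
  → Every requirement is satisfied — jurisdiction.
The Provincial Court of Casbourne:
  (a) The claim is an employment claim, so one alternative holds. Met.
  (b) The contract was executed in Zefley, not Casbourne. However, Lena Galloway resides in Casbourne, so the 'unless' proviso supplies this condition. Condition met.
  (c) The plaintiff resides in Orinria, which is not Casbourne. Met.
  (d) Cassian Kessit resides in Orinria. Satisfied.
  (e) The claim is an employment claim, not a tort claim. Met.
  → Every requirement is satisfied — jurisdiction.
Courts with jurisdiction: the Orinria Regional Court, the Orinria Court of Common Pleas, the Provincial Court of Casbourne — 3 in total.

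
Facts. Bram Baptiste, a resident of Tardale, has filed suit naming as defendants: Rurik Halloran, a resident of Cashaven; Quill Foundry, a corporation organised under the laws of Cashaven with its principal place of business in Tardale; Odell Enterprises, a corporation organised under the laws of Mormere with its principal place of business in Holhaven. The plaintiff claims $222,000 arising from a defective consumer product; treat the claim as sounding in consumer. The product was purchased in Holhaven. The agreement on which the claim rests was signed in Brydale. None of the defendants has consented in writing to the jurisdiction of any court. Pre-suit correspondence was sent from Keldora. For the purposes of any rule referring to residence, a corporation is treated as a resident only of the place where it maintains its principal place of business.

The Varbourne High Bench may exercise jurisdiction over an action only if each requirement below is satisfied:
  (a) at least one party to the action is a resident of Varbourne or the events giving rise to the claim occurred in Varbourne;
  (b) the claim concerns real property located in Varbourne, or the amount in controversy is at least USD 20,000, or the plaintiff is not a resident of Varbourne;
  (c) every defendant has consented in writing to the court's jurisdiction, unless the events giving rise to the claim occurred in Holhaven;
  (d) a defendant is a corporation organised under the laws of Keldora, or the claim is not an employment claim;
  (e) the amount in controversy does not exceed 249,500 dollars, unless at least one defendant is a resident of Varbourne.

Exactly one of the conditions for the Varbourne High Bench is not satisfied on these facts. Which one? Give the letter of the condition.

The Varbourne High Bench:
  (a) No party resides in Varbourne; the operative events occurred in Holhaven, not Varbourne — no alternative holds. Not met.
  (b) The amount in controversy is USD 222,000, which meets the USD 20,000 floor, which satisfies one of the alternatives. Condition met.
  (c) No such written consent has been filed. However, the operative events occurred in Holhaven, so the 'unless' proviso supplies this condition. Satisfied.
  (d) The claim is a consumer claim, not an employment claim — that alternative is enough. Satisfied.
  (e) The amount in controversy is USD 222,000, within the $249,500 ceiling. Satisfied.
Only condition (a) fails.

(a)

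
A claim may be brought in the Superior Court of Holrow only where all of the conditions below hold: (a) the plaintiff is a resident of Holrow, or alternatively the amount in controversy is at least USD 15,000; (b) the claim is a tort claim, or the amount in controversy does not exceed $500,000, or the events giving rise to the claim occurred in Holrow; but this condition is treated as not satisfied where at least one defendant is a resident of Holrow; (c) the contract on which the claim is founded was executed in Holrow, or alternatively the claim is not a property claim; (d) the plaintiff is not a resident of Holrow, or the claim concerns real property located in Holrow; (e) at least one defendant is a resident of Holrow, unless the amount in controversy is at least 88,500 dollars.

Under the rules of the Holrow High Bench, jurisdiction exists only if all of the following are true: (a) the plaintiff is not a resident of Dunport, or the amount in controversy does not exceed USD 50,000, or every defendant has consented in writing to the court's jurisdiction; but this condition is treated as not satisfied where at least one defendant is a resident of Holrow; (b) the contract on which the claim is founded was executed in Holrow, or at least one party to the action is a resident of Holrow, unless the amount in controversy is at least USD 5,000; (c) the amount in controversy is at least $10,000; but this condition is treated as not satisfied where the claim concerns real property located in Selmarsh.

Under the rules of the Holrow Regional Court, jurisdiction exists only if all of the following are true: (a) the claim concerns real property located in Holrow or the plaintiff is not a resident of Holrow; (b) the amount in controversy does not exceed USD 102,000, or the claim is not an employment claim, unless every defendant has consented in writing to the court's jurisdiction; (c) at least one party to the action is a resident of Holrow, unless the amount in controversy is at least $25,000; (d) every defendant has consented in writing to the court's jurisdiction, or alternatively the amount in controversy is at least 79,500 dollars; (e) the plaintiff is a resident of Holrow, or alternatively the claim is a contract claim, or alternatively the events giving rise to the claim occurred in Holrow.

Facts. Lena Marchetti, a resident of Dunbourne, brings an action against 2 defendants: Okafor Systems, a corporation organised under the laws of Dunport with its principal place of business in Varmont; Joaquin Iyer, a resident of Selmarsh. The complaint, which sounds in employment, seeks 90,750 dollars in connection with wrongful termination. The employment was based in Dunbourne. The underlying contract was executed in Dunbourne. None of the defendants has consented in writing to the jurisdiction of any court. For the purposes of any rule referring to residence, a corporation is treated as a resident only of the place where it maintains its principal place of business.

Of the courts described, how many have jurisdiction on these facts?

The Superior Court of Holrow:
  (a) The amount in controversy is $90,750, which meets the 15,000 dollars floor, which satisfies one of the alternatives. Condition met.
  (b) The amount in controversy is 90,750 dollars, within the 500,000 dollars ceiling, which satisfies one of the alternatives. The exception is not triggered, since no defendant resides in Holrow (they reside in Varmont, Selmarsh). Condition met.
  (c) The claim is an employment claim, not a property claim, so this disjunct is met. Condition met.
  (d) The plaintiff resides in Dunbourne, which is not Holrow, so one alternative holds. Condition met.
  (e) No defendant resides in Holrow (they reside in Varmont, Selmarsh). The proviso rescues it, though: the amount in controversy is USD 90,750, which meets the 88,500 dollars floor. Condition met.
  → Jurisdiction lies.
The Holrow High Bench:
  (a) The plaintiff resides in Dunbourne, which is not Dunport, so one alternative holds. The carve-out does not apply: no defendant resides in Holrow (they reside in Varmont, Selmarsh). Condition met.
  (b) The contract was executed in Dunbourne, not Holrow; no party resides in Holrow — none of the alternatives is met. The proviso rescues it, though: the amount in controversy is $90,750, which meets the $5,000 floor. Satisfied.
  (c) The amount in controversy is $90,750, which meets the USD 10,000 floor. The carve-out does not apply: the claim does not concern real property. Satisfied.
  → Every requirement is satisfied — jurisdiction.
The Holrow Regional Court:
  (a) The plaintiff resides in Dunbourne, which is not Holrow, so this disjunct is met. Met.
  (b) The amount in controversy is 90,750 dollars, within the USD 102,000 ceiling — that alternative is enough. Met.
  (c) No party resides in Holrow. The proviso rescues it, though: the amount in controversy is USD 90,750, which meets the $25,000 floor. Satisfied.
  (d) The amount in controversy is USD 90,750, which meets the $79,500 floor, so this disjunct is met. Met.
  (e) The plaintiff resides in Dunbourne, not Holrow; the claim is an employment claim, not a contract claim; the operative events occurred in Dunbourne, not Holrow — no alternative holds. Not met.
  → At least one condition fails; no jurisdiction.
Courts with jurisdiction: the Superior Court of Holrow, the Holrow High Bench — 2 in total.

2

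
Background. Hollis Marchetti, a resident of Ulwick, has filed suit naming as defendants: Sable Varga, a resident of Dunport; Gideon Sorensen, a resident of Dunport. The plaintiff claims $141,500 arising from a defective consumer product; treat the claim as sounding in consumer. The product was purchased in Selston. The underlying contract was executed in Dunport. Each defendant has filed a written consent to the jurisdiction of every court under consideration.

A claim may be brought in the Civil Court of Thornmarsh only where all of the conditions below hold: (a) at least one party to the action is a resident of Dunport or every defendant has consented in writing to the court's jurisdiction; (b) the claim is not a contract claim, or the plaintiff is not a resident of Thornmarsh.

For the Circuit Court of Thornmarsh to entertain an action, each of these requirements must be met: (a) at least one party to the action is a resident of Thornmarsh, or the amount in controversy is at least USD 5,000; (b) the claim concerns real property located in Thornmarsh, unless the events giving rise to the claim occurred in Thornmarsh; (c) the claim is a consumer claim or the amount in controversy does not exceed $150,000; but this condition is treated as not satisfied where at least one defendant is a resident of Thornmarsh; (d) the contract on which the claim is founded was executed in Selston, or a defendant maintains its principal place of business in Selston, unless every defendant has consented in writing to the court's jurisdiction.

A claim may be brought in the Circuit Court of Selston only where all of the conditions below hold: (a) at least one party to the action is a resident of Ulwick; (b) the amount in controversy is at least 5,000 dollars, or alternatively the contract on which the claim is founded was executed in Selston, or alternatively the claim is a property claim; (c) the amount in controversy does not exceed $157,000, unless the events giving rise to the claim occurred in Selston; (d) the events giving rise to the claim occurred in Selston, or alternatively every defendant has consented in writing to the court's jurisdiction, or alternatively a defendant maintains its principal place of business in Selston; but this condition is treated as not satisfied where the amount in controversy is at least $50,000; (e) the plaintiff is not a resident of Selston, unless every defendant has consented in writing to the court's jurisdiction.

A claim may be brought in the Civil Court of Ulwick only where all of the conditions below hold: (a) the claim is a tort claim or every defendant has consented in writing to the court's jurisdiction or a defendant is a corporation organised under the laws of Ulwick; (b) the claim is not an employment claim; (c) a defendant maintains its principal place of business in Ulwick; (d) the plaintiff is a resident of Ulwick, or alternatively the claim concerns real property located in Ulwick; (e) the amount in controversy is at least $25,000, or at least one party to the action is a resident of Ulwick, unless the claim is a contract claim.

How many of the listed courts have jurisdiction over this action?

The Civil Court of Thornmarsh:
  (a) Sable Varga resides in Dunport, which satisfies one of the alternatives. Condition met.
  (b) The claim is a consumer claim, not a contract claim, so this disjunct is met. Satisfied.
  → All conditions met; jurisdiction exists.
The Circuit Court of Thornmarsh:
  (a) The amount in controversy is USD 141,500, which meets the 5,000 dollars floor, so one alternative holds. Satisfied.
  (b) The claim does not concern real property. The proviso offers no rescue either, since the operative events occurred in Selston, not Thornmarsh. Not met.
  (c) The claim is a consumer claim — that alternative is enough. The exception is not triggered, since no defendant resides in Thornmarsh (they reside in Dunport, Dunport). Met.
  (d) The contract was executed in Dunport, not Selston; no defendant is a corporation — every alternative fails. But every defendant has filed written consent, and the 'unless' clause therefore excuses the requirement. Condition met.
  → The court lacks jurisdiction.
The Circuit Court of Selston:
  (a) Hollis Marchetti resides in Ulwick. Satisfied.
  (b) The amount in controversy is USD 141,500, which meets the $5,000 floor, so this disjunct is met. Satisfied.
  (c) The amount in controversy is USD 141,500, within the USD 157,000 ceiling. Condition met.
  (d) The operative events occurred in Selston, which satisfies one of the alternatives. But the carve-out bites: the amount in controversy is USD 141,500, which meets the $50,000 floor. Not satisfied.
  (e) The plaintiff resides in Ulwick, which is not Selston. Satisfied.
  → The court lacks jurisdiction.
The Civil Court of Ulwick:
  (a) Every defendant has filed written consent, which satisfies one of the alternatives. Condition met.
  (b) The claim is a consumer claim, not an employment claim. Met.
  (c) No defendant is a corporation. Condition not met.
  (d) The plaintiff resides in Ulwick — that alternative is enough. Condition met.
  (e) The amount in controversy is $141,500, which meets the 25,000 dollars floor, so one alternative holds. Satisfied.
  → The court lacks jurisdiction.
Courts with jurisdiction: the Civil Court of Thornmarsh — 1 in total.

1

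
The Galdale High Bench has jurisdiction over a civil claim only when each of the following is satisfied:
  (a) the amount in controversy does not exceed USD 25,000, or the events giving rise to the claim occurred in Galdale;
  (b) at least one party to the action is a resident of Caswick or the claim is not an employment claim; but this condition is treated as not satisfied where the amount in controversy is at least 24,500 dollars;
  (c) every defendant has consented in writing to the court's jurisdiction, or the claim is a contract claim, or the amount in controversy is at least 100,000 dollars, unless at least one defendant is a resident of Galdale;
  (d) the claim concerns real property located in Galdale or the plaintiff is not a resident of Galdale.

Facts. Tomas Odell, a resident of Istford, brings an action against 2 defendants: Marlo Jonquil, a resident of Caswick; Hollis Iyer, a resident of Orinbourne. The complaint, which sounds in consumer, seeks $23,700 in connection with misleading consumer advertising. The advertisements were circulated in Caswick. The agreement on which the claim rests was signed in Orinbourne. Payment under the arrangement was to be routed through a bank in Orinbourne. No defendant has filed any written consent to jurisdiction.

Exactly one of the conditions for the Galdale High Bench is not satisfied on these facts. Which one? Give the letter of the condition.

The Galdale High Bench:
  (a) The amount in controversy is USD 23,700, within the USD 25,000 ceiling — that alternative is enough. Condition met.
  (b) Marlo Jonquil resides in Caswick — that alternative is enough. And the carve-out is inapplicable — the amount in controversy is 23,700 dollars, below the $24,500 floor. Condition met.
  (c) No such written consent has been filed; the claim is a consumer claim, not a contract claim; the amount in controversy is $23,700, below the 100,000 dollars floor — no alternative holds. The proviso offers no rescue either, since no defendant resides in Galdale (they reside in Caswick, Orinbourne). Fails.
  (d) The plaintiff resides in Istford, which is not Galdale, so one alternative holds. Met.
Only condition (c) fails.

(c)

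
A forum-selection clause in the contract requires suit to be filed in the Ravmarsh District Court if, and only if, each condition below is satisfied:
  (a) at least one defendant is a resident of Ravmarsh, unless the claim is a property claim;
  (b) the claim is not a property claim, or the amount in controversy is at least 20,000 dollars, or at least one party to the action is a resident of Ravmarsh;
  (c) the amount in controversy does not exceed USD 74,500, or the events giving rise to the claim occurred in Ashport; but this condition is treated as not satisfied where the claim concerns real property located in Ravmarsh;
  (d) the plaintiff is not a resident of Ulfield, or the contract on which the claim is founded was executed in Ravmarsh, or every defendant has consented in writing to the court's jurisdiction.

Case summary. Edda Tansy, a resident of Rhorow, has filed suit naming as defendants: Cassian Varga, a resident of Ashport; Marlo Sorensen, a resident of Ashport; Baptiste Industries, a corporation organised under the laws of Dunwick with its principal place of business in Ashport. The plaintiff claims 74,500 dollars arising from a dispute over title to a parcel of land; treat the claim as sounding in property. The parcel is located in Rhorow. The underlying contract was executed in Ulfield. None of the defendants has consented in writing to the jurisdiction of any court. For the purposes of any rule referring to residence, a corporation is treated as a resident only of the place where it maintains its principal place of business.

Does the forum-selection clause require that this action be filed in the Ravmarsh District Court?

Yes

The Ravmarsh District Court:
  (a) No defendant resides in Ravmarsh (they reside in Ashport, Ashport, Ashport). However, the claim is a property claim, so the 'unless' proviso supplies this condition. Met.
  (b) The amount in controversy is 74,500 dollars, which meets the 20,000 dollars floor, so one alternative holds. Met.
  (c) The amount in controversy is $74,500, within the 74,500 dollars ceiling — that alternative is enough. The exception is not triggered, since the property lies in Rhorow, not Ravmarsh. Condition met.
  (d) The plaintiff resides in Rhorow, which is not Ulfield, so this disjunct is met. Condition met.
  → Forum clause is triggered.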